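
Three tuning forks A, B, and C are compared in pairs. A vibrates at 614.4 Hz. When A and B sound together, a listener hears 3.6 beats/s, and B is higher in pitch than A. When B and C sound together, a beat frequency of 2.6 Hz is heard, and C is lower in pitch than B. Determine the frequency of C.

615.4 Hz

B is above A, so f_B = 614.4 + 3.6 = 618 Hz.
C is below B, so f_C = 618 − 2.6 = 615.4 Hz.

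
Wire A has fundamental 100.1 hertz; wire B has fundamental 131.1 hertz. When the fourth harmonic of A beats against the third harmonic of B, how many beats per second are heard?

Fourth harmonic of the first: 4·100.1 = 400.4 Hz.
Third harmonic of the second: 3·131.1 = 393.3 Hz.
f_beat = |400.4 − 393.3| = 7.1 Hz.

7.1 Hz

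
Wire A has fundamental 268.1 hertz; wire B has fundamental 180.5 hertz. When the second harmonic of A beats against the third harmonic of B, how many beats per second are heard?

Second harmonic of the first: 2·268.1 = 536.2 Hz.
Third harmonic of the second: 3·180.5 = 541.5 Hz.
f_beat = |536.2 − 541.5| = 5.3 Hz.

5.3 Hz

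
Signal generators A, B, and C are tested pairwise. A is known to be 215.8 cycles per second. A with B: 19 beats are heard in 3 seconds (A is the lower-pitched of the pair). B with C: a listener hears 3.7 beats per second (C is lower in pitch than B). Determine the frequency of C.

A–B: Beat frequency = 19/3 = 6.3333 Hz.
B is above A, so f_B = 215.8 + 6.3333 = 222.1333 Hz.
C is below B, so f_C = 222.1333 − 3.7 = 218.4333 Hz.

218.4333 Hz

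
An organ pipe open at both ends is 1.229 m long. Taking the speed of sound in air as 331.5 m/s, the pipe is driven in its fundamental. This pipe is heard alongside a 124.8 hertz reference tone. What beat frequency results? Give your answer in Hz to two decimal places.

10.07 Hz

Open pipe: f_n = n·v/(2L) = 1·331.5/(2·1.229) = 134.8657 Hz.
f_beat = |134.8657 − 124.8| = 10.07 Hz.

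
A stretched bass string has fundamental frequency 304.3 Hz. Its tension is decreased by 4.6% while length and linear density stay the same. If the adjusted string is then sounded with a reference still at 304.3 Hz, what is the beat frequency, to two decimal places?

7.08 Hz

For a string, f ∝ √T, so the new frequency is 304.3·√0.954 = 297.2187 Hz.
f_beat = |297.2187 − 304.3| = 7.08 Hz.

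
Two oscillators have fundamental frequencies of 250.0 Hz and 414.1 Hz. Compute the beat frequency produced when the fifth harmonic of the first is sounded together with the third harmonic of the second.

Fifth harmonic of the first: 5·250.0 = 1250.0 Hz.
Third harmonic of the second: 3·414.1 = 1242.3 Hz.
f_beat = |1250.0 − 1242.3| = 7.7 Hz.

7.7 Hz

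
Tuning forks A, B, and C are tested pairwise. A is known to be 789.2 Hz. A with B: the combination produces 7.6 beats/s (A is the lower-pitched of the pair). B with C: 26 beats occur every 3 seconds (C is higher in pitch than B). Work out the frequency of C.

805.4667 Hz

B is above A, so f_B = 789.2 + 7.6 = 796.8 Hz.
B–C: Beat frequency = 26/3 = 8.6667 Hz.
C is above B, so f_C = 796.8 + 8.6667 = 805.4667 Hz.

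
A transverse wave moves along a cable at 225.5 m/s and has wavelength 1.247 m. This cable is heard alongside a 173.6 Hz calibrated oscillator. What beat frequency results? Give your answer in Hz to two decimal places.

Source frequency f = v/λ = 225.5/1.247 = 180.8340 Hz.
f_beat = |180.8340 − 173.6| = 7.23 Hz.

7.23 Hz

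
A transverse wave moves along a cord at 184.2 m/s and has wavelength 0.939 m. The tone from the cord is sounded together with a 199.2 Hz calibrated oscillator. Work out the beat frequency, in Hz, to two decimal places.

3.03 Hz

Source frequency f = v/λ = 184.2/0.939 = 196.1661 Hz.
f_beat = |196.1661 − 199.2| = 3.03 Hz.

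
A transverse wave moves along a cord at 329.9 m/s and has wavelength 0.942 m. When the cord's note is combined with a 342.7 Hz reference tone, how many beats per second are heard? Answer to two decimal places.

7.51 Hz

Source frequency f = v/λ = 329.9/0.942 = 350.2123 Hz.
f_beat = |350.2123 − 342.7| = 7.51 Hz.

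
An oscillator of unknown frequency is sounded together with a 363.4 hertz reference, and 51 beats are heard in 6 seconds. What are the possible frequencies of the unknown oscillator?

354.9 Hz or 371.9 Hz

Beat frequency = 51/6 = 8.5 Hz.
|f − 363.4| = 8.5, so f = 363.4 ± 8.5.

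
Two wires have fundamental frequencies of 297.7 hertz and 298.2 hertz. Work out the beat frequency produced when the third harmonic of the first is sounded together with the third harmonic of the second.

Third harmonic of the first: 3·297.7 = 893.1 Hz.
Third harmonic of the second: 3·298.2 = 894.6 Hz.
f_beat = |893.1 − 894.6| = 1.5 Hz.

1.5 Hz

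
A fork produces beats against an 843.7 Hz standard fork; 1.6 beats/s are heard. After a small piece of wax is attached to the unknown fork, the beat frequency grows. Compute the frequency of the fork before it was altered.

842.1 Hz

|f − 843.7| = 1.6, so the fork was at either 842.1 Hz or 845.3 Hz.
Loading a fork with wax lowers its frequency; the adjustment lowers the fork's frequency.
The beat rate rose, so the adjustment moved the fork further from 843.7 Hz — it was already below the reference.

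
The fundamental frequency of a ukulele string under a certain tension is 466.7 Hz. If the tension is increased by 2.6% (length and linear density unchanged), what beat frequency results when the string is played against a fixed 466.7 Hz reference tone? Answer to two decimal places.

For a string, f ∝ √T, so the new frequency is 466.7·√1.026 = 472.7282 Hz.
f_beat = |472.7282 − 466.7| = 6.03 Hz.

6.03 Hz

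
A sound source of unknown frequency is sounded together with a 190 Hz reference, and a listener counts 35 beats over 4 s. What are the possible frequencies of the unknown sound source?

Beat frequency = 35/4 = 8.75 Hz.
|f − 190| = 8.75, so f = 190 ± 8.75.

181.25 Hz or 198.75 Hz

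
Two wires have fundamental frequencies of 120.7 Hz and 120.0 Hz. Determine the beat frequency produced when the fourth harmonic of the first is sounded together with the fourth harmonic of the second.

2.8 Hz

Fourth harmonic of the first: 4·120.7 = 482.8 Hz.
Fourth harmonic of the second: 4·120.0 = 480.0 Hz.
f_beat = |482.8 − 480.0| = 2.8 Hz.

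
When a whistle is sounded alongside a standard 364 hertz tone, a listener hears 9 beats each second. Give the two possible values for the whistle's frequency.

|f − 364| = 9, so f = 364 ± 9.

355 Hz or 373 Hz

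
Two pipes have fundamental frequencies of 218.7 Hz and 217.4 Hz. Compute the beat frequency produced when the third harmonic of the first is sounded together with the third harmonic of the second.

3.9 Hz

Third harmonic of the first: 3·218.7 = 656.1 Hz.
Third harmonic of the second: 3·217.4 = 652.2 Hz.
f_beat = |656.1 − 652.2| = 3.9 Hz.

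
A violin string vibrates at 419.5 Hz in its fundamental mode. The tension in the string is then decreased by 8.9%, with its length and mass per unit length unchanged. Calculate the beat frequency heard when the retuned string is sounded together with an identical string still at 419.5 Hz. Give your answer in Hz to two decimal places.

19.10 Hz

For a string, f ∝ √T, so the new frequency is 419.5·√0.911 = 400.3973 Hz.
f_beat = |400.3973 − 419.5| = 19.10 Hz.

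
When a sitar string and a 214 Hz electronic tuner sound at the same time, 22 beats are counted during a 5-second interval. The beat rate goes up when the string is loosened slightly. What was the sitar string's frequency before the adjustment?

209.6 Hz

Beat frequency = 22/5 = 4.4 Hz.
|f − 214| = 4.4, so the sitar string was at either 209.6 Hz or 218.4 Hz.
Reducing tension lowers a string's frequency; the adjustment lowers the sitar string's frequency.
The beat rate rose, so the adjustment moved the sitar string further from 214 Hz — it was already below the reference.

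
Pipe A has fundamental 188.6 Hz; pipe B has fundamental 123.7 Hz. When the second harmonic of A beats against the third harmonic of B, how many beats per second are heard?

6.1 Hz

Second harmonic of the first: 2·188.6 = 377.2 Hz.
Third harmonic of the second: 3·123.7 = 371.1 Hz.
f_beat = |377.2 − 371.1| = 6.1 Hz.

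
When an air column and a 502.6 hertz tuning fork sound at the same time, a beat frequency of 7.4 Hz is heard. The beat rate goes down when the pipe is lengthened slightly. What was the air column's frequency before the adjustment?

510 Hz

|f − 502.6| = 7.4, so the air column was at either 495.2 Hz or 510 Hz.
A longer pipe has a lower fundamental; the adjustment lowers the air column's frequency.
The beat rate fell, so the adjustment moved the air column toward 502.6 Hz — it must have started above the reference.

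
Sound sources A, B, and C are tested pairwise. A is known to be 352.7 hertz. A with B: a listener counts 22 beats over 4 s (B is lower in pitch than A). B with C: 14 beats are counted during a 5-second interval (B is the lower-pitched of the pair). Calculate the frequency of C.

350 Hz

A–B: Beat frequency = 22/4 = 5.5 Hz.
B is below A, so f_B = 352.7 − 5.5 = 347.2 Hz.
B–C: Beat frequency = 14/5 = 2.8 Hz.
C is above B, so f_C = 347.2 + 2.8 = 350 Hz.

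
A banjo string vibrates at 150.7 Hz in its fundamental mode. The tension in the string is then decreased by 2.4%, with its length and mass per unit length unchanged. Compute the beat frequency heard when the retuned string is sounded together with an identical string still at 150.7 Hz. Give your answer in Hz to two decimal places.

For a string, f ∝ √T, so the new frequency is 150.7·√0.976 = 148.8806 Hz.
f_beat = |148.8806 − 150.7| = 1.82 Hz.

1.82 Hz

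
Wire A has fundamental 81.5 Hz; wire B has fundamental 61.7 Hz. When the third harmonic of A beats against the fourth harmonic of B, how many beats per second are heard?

Third harmonic of the first: 3·81.5 = 244.5 Hz.
Fourth harmonic of the second: 4·61.7 = 246.8 Hz.
f_beat = |244.5 − 246.8| = 2.3 Hz.

2.3 Hz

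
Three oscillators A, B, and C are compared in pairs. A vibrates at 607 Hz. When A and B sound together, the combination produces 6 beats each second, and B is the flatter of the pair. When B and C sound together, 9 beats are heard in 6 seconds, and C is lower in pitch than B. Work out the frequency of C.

B is below A, so f_B = 607 − 6 = 601 Hz.
B–C: Beat frequency = 9/6 = 1.5 Hz.
C is below B, so f_C = 601 − 1.5 = 599.5 Hz.

599.5 Hz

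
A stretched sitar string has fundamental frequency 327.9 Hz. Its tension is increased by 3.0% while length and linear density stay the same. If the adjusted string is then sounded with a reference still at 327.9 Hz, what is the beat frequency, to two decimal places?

For a string, f ∝ √T, so the new frequency is 327.9·√1.030 = 332.7822 Hz.
f_beat = |332.7822 − 327.9| = 4.88 Hz.

4.88 Hz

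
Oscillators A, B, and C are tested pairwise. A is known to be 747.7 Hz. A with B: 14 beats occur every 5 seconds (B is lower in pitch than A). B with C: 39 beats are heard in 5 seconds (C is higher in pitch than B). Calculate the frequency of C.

A–B: Beat frequency = 14/5 = 2.8 Hz.
B is below A, so f_B = 747.7 − 2.8 = 744.9 Hz.
B–C: Beat frequency = 39/5 = 7.8 Hz.
C is above B, so f_C = 744.9 + 7.8 = 752.7 Hz.

752.7 Hz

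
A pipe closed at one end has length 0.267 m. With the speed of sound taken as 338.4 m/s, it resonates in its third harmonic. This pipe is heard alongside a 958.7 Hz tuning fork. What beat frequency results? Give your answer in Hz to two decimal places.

Closed pipe (odd harmonics): f_n = n·v/(4L) = 3·338.4/(4·0.267) = 950.5618 Hz.
f_beat = |950.5618 − 958.7| = 8.14 Hz.

8.14 Hz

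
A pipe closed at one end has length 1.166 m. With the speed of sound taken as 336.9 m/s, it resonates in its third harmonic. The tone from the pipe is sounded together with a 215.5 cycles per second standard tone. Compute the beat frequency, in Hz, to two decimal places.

Closed pipe (odd harmonics): f_n = n·v/(4L) = 3·336.9/(4·1.166) = 216.7024 Hz.
f_beat = |216.7024 − 215.5| = 1.20 Hz.

1.20 Hz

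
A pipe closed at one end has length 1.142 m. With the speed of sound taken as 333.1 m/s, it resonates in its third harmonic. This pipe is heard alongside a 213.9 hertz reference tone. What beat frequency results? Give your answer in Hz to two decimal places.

Closed pipe (odd harmonics): f_n = n·v/(4L) = 3·333.1/(4·1.142) = 218.7609 Hz.
f_beat = |218.7609 − 213.9| = 4.86 Hz.

4.86 Hz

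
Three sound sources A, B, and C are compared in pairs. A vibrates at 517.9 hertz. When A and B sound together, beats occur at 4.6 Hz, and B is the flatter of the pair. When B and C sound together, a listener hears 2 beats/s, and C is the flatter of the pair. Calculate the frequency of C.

B is below A, so f_B = 517.9 − 4.6 = 513.3 Hz.
C is below B, so f_C = 513.3 − 2 = 511.3 Hz.

511.3 Hz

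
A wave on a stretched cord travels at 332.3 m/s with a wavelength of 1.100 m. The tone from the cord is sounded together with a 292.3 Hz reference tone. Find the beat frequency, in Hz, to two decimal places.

Source frequency f = v/λ = 332.3/1.100 = 302.0909 Hz.
f_beat = |302.0909 − 292.3| = 9.79 Hz.

9.79 Hz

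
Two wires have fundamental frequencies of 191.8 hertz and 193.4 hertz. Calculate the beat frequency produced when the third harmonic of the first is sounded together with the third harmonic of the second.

4.8 Hz

Third harmonic of the first: 3·191.8 = 575.4 Hz.
Third harmonic of the second: 3·193.4 = 580.2 Hz.
f_beat = |575.4 − 580.2| = 4.8 Hz.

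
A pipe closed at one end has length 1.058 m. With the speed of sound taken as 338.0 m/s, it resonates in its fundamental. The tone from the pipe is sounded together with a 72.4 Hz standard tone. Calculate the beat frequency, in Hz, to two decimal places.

7.47 Hz

Closed pipe (odd harmonics): f_n = n·v/(4L) = 1·338.0/(4·1.058) = 79.8677 Hz.
f_beat = |79.8677 − 72.4| = 7.47 Hz.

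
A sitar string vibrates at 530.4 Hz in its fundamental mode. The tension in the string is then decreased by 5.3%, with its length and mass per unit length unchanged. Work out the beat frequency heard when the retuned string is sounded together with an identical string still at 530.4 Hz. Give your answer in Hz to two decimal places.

14.25 Hz

For a string, f ∝ √T, so the new frequency is 530.4·√0.947 = 516.1531 Hz.
f_beat = |516.1531 − 530.4| = 14.25 Hz.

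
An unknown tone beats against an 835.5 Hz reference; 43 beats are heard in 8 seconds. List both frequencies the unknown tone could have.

Beat frequency = 43/8 = 5.375 Hz.
|f − 835.5| = 5.375, so f = 835.5 ± 5.375.

830.125 Hz or 840.875 Hz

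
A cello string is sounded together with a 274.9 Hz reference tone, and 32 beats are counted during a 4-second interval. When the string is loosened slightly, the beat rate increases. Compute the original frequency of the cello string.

266.9 Hz

Beat frequency = 32/4 = 8 Hz.
|f − 274.9| = 8, so the cello string was at either 266.9 Hz or 282.9 Hz.
Reducing tension lowers a string's frequency; the adjustment lowers the cello string's frequency.
The beat rate rose, so the adjustment moved the cello string further from 274.9 Hz — it was already below the reference.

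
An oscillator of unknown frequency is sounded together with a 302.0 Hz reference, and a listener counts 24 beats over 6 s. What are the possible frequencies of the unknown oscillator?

Beat frequency = 24/6 = 4 Hz.
|f − 302.0| = 4, so f = 302.0 ± 4.

298 Hz or 306 Hz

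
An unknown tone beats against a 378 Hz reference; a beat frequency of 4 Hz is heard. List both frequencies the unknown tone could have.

|f − 378| = 4, so f = 378 ± 4.

374 Hz or 382 Hz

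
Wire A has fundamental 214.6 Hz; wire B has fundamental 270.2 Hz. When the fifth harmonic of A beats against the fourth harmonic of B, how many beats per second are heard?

7.8 Hz

Fifth harmonic of the first: 5·214.6 = 1073.0 Hz.
Fourth harmonic of the second: 4·270.2 = 1080.8 Hz.
f_beat = |1073.0 − 1080.8| = 7.8 Hz.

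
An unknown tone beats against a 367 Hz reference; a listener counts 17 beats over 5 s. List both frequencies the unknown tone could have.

Beat frequency = 17/5 = 3.4 Hz.
|f − 367| = 3.4, so f = 367 ± 3.4.

363.6 Hz or 370.4 Hz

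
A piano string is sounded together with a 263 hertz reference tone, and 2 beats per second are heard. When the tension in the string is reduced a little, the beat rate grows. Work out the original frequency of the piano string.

|f − 263| = 2, so the piano string was at either 261 Hz or 265 Hz.
Lower tension means lower frequency; the adjustment lowers the piano string's frequency.
The beat rate rose, so the adjustment moved the piano string further from 263 Hz — it was already below the reference.

261 Hz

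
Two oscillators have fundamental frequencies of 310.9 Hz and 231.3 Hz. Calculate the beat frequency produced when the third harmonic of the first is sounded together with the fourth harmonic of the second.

Third harmonic of the first: 3·310.9 = 932.7 Hz.
Fourth harmonic of the second: 4·231.3 = 925.2 Hz.
f_beat = |932.7 − 925.2| = 7.5 Hz.

7.5 Hz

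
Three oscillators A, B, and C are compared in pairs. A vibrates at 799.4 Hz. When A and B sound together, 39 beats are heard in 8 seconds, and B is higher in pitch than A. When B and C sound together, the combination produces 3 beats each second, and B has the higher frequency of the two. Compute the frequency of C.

801.275 Hz

A–B: Beat frequency = 39/8 = 4.875 Hz.
B is above A, so f_B = 799.4 + 4.875 = 804.275 Hz.
C is below B, so f_C = 804.275 − 3 = 801.275 Hz.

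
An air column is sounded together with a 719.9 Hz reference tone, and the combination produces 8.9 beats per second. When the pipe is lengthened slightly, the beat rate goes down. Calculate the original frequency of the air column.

|f − 719.9| = 8.9, so the air column was at either 711 Hz or 728.8 Hz.
A longer pipe has a lower fundamental; the adjustment lowers the air column's frequency.
The beat rate fell, so the adjustment moved the air column toward 719.9 Hz — it must have started above the reference.

728.8 Hz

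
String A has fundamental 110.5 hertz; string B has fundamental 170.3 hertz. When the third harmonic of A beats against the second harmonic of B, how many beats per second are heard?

Third harmonic of the first: 3·110.5 = 331.5 Hz.
Second harmonic of the second: 2·170.3 = 340.6 Hz.
f_beat = |331.5 − 340.6| = 9.1 Hz.

9.1 Hz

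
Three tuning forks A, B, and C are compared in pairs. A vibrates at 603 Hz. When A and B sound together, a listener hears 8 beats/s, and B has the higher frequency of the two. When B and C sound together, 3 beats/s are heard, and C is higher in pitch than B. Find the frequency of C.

B is above A, so f_B = 603 + 8 = 611 Hz.
C is above B, so f_C = 611 + 3 = 614 Hz.

614 Hz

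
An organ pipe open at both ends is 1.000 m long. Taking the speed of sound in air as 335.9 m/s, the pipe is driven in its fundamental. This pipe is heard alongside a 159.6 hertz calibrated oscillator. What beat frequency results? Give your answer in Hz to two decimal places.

8.35 Hz

Open pipe: f_n = n·v/(2L) = 1·335.9/(2·1.000) = 167.9500 Hz.
f_beat = |167.9500 − 159.6| = 8.35 Hz.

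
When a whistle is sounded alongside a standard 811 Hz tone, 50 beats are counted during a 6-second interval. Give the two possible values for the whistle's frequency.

802.6667 Hz or 819.3333 Hz

Beat frequency = 50/6 = 8.3333 Hz.
|f − 811| = 8.3333, so f = 811 ± 8.3333.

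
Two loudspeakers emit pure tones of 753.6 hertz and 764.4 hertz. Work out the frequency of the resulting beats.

Beats arise from superposition of two nearby frequencies; the beat rate is |f₁ − f₂|.
|753.6 − 764.4| = 10.8 Hz.

10.8 Hz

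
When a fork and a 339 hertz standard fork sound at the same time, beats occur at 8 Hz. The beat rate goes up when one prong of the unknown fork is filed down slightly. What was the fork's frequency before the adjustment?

347 Hz

|f − 339| = 8, so the fork was at either 331 Hz or 347 Hz.
Filing a prong removes mass and raises the fork's frequency; the adjustment raises the fork's frequency.
The beat rate rose, so the adjustment moved the fork further from 339 Hz — it was already above the reference.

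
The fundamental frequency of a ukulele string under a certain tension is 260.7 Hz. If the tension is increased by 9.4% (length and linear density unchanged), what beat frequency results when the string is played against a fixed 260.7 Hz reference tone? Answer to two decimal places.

11.98 Hz

For a string, f ∝ √T, so the new frequency is 260.7·√1.094 = 272.6777 Hz.
f_beat = |272.6777 − 260.7| = 11.98 Hz.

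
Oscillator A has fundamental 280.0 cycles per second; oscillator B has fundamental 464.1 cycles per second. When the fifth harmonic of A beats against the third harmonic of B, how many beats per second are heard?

Fifth harmonic of the first: 5·280.0 = 1400.0 Hz.
Third harmonic of the second: 3·464.1 = 1392.3 Hz.
f_beat = |1400.0 − 1392.3| = 7.7 Hz.

7.7 Hz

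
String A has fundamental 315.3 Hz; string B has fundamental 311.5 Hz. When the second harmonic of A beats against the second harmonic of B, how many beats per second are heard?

Second harmonic of the first: 2·315.3 = 630.6 Hz.
Second harmonic of the second: 2·311.5 = 623.0 Hz.
f_beat = |630.6 − 623.0| = 7.6 Hz.

7.6 Hz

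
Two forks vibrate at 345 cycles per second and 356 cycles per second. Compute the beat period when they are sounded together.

f_beat = |345 − 356| = 11 Hz.
Beat period T = 1 / f_beat = 1 / 11 s.

0.091 s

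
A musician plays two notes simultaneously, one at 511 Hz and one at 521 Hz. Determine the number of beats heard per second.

10 Hz

The beat frequency equals the magnitude of the frequency difference.
|511 − 521| = 10 Hz.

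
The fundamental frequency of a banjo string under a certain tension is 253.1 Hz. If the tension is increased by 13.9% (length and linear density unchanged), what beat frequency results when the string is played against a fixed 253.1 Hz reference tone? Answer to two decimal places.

For a string, f ∝ √T, so the new frequency is 253.1·√1.139 = 270.1183 Hz.
f_beat = |270.1183 − 253.1| = 17.02 Hz.

17.02 Hz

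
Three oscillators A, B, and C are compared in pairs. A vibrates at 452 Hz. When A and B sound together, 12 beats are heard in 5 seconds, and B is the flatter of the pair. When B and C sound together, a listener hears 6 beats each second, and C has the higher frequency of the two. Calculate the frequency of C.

455.6 Hz

A–B: Beat frequency = 12/5 = 2.4 Hz.
B is below A, so f_B = 452 − 2.4 = 449.6 Hz.
C is above B, so f_C = 449.6 + 6 = 455.6 Hz.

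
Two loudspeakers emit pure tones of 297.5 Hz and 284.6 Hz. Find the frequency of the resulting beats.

12.9 Hz

The beat frequency equals the magnitude of the frequency difference.
|297.5 − 284.6| = 12.9 Hz.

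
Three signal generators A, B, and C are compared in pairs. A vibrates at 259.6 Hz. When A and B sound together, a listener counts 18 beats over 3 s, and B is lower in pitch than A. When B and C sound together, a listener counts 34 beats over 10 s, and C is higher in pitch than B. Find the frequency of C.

A–B: Beat frequency = 18/3 = 6 Hz.
B is below A, so f_B = 259.6 − 6 = 253.6 Hz.
B–C: Beat frequency = 34/10 = 3.4 Hz.
C is above B, so f_C = 253.6 + 3.4 = 257 Hz.

257 Hz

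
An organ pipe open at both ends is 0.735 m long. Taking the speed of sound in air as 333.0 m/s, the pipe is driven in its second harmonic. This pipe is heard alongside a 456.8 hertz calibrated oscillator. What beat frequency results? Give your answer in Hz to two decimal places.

3.74 Hz

Open pipe: f_n = n·v/(2L) = 2·333.0/(2·0.735) = 453.0612 Hz.
f_beat = |453.0612 − 456.8| = 3.74 Hz.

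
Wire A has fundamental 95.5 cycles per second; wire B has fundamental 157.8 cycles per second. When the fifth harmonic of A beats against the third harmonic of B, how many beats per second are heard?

Fifth harmonic of the first: 5·95.5 = 477.5 Hz.
Third harmonic of the second: 3·157.8 = 473.4 Hz.
f_beat = |477.5 − 473.4| = 4.1 Hz.

4.1 Hz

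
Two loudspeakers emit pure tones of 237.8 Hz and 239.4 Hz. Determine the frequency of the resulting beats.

Beats arise from superposition of two nearby frequencies; the beat rate is |f₁ − f₂|.
|237.8 − 239.4| = 1.6 Hz.

1.6 Hz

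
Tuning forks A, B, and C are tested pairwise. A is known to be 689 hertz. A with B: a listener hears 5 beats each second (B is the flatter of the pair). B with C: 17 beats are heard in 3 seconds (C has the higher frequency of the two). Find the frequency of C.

689.6667 Hz

B is below A, so f_B = 689 − 5 = 684 Hz.
B–C: Beat frequency = 17/3 = 5.6667 Hz.
C is above B, so f_C = 684 + 5.6667 = 689.6667 Hz.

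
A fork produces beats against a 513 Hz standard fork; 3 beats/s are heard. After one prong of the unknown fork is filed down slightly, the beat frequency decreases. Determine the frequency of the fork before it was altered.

510 Hz

|f − 513| = 3, so the fork was at either 510 Hz or 516 Hz.
Filing a prong removes mass and raises the fork's frequency; the adjustment raises the fork's frequency.
The beat rate fell, so the adjustment moved the fork toward 513 Hz — it must have started below the reference.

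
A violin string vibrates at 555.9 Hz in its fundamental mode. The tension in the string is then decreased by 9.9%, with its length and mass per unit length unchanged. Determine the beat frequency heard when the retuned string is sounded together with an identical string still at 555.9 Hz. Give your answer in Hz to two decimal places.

For a string, f ∝ √T, so the new frequency is 555.9·√0.901 = 527.6659 Hz.
f_beat = |527.6659 − 555.9| = 28.23 Hz.

28.23 Hz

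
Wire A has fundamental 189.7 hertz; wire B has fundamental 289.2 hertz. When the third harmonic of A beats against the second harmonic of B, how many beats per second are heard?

Third harmonic of the first: 3·189.7 = 569.1 Hz.
Second harmonic of the second: 2·289.2 = 578.4 Hz.
f_beat = |569.1 − 578.4| = 9.3 Hz.

9.3 Hz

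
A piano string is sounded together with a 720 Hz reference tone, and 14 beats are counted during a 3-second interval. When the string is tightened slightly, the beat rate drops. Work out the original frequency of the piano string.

Beat frequency = 14/3 = 4.6667 Hz.
|f − 720| = 4.6667, so the piano string was at either 715.3333 Hz or 724.6667 Hz.
Increasing tension raises a string's frequency; the adjustment raises the piano string's frequency.
The beat rate fell, so the adjustment moved the piano string toward 720 Hz — it must have started below the reference.

715.3333 Hz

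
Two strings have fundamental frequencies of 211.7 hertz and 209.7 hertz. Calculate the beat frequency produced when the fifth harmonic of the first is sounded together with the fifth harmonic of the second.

Fifth harmonic of the first: 5·211.7 = 1058.5 Hz.
Fifth harmonic of the second: 5·209.7 = 1048.5 Hz.
f_beat = |1058.5 − 1048.5| = 10.0 Hz.

10.0 Hz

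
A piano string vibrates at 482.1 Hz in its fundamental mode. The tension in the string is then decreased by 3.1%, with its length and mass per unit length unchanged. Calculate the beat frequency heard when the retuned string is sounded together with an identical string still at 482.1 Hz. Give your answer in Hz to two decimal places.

For a string, f ∝ √T, so the new frequency is 482.1·√0.969 = 474.5686 Hz.
f_beat = |474.5686 − 482.1| = 7.53 Hz.

7.53 Hz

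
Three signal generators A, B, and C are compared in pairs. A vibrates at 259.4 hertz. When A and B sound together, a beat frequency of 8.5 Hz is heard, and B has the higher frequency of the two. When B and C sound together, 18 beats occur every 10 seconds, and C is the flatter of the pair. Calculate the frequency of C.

B is above A, so f_B = 259.4 + 8.5 = 267.9 Hz.
B–C: Beat frequency = 18/10 = 1.8 Hz.
C is below B, so f_C = 267.9 − 1.8 = 266.1 Hz.

266.1 Hz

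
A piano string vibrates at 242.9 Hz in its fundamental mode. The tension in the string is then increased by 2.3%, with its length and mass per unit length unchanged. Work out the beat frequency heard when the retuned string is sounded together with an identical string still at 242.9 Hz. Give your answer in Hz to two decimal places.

For a string, f ∝ √T, so the new frequency is 242.9·√1.023 = 245.6775 Hz.
f_beat = |245.6775 − 242.9| = 2.78 Hz.

2.78 Hz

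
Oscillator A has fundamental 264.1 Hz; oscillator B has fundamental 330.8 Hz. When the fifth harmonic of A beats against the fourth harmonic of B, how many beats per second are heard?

2.7 Hz

Fifth harmonic of the first: 5·264.1 = 1320.5 Hz.
Fourth harmonic of the second: 4·330.8 = 1323.2 Hz.
f_beat = |1320.5 − 1323.2| = 2.7 Hz.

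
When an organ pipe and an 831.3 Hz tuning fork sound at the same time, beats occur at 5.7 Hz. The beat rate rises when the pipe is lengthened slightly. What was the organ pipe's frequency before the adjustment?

825.6 Hz

|f − 831.3| = 5.7, so the organ pipe was at either 825.6 Hz or 837 Hz.
A longer pipe has a lower fundamental; the adjustment lowers the organ pipe's frequency.
The beat rate rose, so the adjustment moved the organ pipe further from 831.3 Hz — it was already below the reference.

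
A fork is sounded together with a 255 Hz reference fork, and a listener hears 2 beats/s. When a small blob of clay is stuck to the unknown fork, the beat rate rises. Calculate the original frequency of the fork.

253 Hz

|f − 255| = 2, so the fork was at either 253 Hz or 257 Hz.
Adding mass to a fork lowers its frequency; the adjustment lowers the fork's frequency.
The beat rate rose, so the adjustment moved the fork further from 255 Hz — it was already below the reference.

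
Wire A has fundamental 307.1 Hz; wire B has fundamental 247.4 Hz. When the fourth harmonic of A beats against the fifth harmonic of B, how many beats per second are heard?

8.6 Hz

Fourth harmonic of the first: 4·307.1 = 1228.4 Hz.
Fifth harmonic of the second: 5·247.4 = 1237.0 Hz.
f_beat = |1228.4 − 1237.0| = 8.6 Hz.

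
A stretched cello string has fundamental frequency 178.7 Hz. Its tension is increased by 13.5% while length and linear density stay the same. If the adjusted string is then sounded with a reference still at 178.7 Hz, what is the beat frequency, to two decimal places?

For a string, f ∝ √T, so the new frequency is 178.7·√1.135 = 190.3805 Hz.
f_beat = |190.3805 − 178.7| = 11.68 Hz.

11.68 Hz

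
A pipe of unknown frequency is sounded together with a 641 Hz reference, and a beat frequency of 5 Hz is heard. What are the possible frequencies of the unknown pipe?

636 Hz or 646 Hz

|f − 641| = 5, so f = 641 ± 5.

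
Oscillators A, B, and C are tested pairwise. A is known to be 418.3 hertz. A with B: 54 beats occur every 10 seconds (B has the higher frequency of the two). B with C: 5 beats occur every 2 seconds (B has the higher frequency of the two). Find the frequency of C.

A–B: Beat frequency = 54/10 = 5.4 Hz.
B is above A, so f_B = 418.3 + 5.4 = 423.7 Hz.
B–C: Beat frequency = 5/2 = 2.5 Hz.
C is below B, so f_C = 423.7 − 2.5 = 421.2 Hz.

421.2 Hz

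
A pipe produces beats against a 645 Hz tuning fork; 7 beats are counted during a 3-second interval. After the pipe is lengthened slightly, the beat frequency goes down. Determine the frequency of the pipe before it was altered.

Beat frequency = 7/3 = 2.3333 Hz.
|f − 645| = 2.3333, so the pipe was at either 642.6667 Hz or 647.3333 Hz.
A longer pipe has a lower fundamental; the adjustment lowers the pipe's frequency.
The beat rate fell, so the adjustment moved the pipe toward 645 Hz — it must have started above the reference.

647.3333 Hz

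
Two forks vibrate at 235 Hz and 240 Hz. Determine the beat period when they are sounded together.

f_beat = |235 − 240| = 5 Hz.
Beat period T = 1 / f_beat = 1 / 5 s.

0.200 s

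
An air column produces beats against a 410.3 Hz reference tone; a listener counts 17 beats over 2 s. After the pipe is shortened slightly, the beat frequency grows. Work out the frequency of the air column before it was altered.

418.8 Hz

Beat frequency = 17/2 = 8.5 Hz.
|f − 410.3| = 8.5, so the air column was at either 401.8 Hz or 418.8 Hz.
A shorter pipe has a higher fundamental; the adjustment raises the air column's frequency.
The beat rate rose, so the adjustment moved the air column further from 410.3 Hz — it was already above the reference.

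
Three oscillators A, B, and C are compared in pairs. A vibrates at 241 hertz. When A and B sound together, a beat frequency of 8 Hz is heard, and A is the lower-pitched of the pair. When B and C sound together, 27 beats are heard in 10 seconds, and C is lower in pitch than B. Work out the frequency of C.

246.3 Hz

B is above A, so f_B = 241 + 8 = 249 Hz.
B–C: Beat frequency = 27/10 = 2.7 Hz.
C is below B, so f_C = 249 − 2.7 = 246.3 Hz.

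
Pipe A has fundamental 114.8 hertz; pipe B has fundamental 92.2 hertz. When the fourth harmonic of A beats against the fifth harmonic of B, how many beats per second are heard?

Fourth harmonic of the first: 4·114.8 = 459.2 Hz.
Fifth harmonic of the second: 5·92.2 = 461.0 Hz.
f_beat = |459.2 − 461.0| = 1.8 Hz.

1.8 Hz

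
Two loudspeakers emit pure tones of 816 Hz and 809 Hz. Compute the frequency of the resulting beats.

7 Hz

The beat frequency equals the magnitude of the frequency difference.
|816 − 809| = 7 Hz.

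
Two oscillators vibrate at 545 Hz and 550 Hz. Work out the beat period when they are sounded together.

f_beat = |545 − 550| = 5 Hz.
Beat period T = 1 / f_beat = 1 / 5 s.

0.200 s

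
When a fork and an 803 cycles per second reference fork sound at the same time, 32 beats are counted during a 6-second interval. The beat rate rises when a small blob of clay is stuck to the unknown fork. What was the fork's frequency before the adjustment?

Beat frequency = 32/6 = 5.3333 Hz.
|f − 803| = 5.3333, so the fork was at either 797.6667 Hz or 808.3333 Hz.
Adding mass to a fork lowers its frequency; the adjustment lowers the fork's frequency.
The beat rate rose, so the adjustment moved the fork further from 803 Hz — it was already below the reference.

797.6667 Hz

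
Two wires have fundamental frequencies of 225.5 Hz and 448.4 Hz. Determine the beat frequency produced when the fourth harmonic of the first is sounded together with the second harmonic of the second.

Fourth harmonic of the first: 4·225.5 = 902.0 Hz.
Second harmonic of the second: 2·448.4 = 896.8 Hz.
f_beat = |902.0 − 896.8| = 5.2 Hz.

5.2 Hz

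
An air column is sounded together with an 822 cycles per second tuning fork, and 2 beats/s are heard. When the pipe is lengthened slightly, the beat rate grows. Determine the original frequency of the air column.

|f − 822| = 2, so the air column was at either 820 Hz or 824 Hz.
A longer pipe has a lower fundamental; the adjustment lowers the air column's frequency.
The beat rate rose, so the adjustment moved the air column further from 822 Hz — it was already below the reference.

820 Hz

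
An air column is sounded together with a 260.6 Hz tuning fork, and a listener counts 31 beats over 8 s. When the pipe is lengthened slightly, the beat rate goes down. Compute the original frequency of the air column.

Beat frequency = 31/8 = 3.875 Hz.
|f − 260.6| = 3.875, so the air column was at either 256.725 Hz or 264.475 Hz.
A longer pipe has a lower fundamental; the adjustment lowers the air column's frequency.
The beat rate fell, so the adjustment moved the air column toward 260.6 Hz — it must have started above the reference.

264.475 Hz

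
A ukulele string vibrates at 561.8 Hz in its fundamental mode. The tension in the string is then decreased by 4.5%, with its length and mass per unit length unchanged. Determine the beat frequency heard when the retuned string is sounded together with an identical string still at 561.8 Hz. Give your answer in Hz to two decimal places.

12.79 Hz

For a string, f ∝ √T, so the new frequency is 561.8·√0.955 = 549.0140 Hz.
f_beat = |549.0140 − 561.8| = 12.79 Hz.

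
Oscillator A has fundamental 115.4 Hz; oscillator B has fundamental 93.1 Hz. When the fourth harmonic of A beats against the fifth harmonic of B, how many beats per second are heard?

Fourth harmonic of the first: 4·115.4 = 461.6 Hz.
Fifth harmonic of the second: 5·93.1 = 465.5 Hz.
f_beat = |461.6 − 465.5| = 3.9 Hz.

3.9 Hz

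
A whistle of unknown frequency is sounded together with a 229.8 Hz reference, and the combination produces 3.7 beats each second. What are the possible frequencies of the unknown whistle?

|f − 229.8| = 3.7, so f = 229.8 ± 3.7.

226.1 Hz or 233.5 Hz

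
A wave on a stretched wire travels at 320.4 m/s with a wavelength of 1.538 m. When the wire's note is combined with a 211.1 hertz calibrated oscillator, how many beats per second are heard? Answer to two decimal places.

2.78 Hz

Source frequency f = v/λ = 320.4/1.538 = 208.3225 Hz.
f_beat = |208.3225 − 211.1| = 2.78 Hz.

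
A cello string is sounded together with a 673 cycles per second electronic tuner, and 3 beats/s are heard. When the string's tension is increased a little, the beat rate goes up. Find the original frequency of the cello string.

|f − 673| = 3, so the cello string was at either 670 Hz or 676 Hz.
Higher tension means higher frequency; the adjustment raises the cello string's frequency.
The beat rate rose, so the adjustment moved the cello string further from 673 Hz — it was already above the reference.

676 Hz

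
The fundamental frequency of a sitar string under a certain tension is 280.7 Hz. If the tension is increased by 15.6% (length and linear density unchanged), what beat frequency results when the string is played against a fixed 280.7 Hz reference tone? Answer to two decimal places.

21.10 Hz

For a string, f ∝ √T, so the new frequency is 280.7·√1.156 = 301.8015 Hz.
f_beat = |301.8015 − 280.7| = 21.10 Hz.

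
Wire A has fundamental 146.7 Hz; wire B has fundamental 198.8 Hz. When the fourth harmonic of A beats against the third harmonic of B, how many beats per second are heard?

9.6 Hz

Fourth harmonic of the first: 4·146.7 = 586.8 Hz.
Third harmonic of the second: 3·198.8 = 596.4 Hz.
f_beat = |586.8 − 596.4| = 9.6 Hz.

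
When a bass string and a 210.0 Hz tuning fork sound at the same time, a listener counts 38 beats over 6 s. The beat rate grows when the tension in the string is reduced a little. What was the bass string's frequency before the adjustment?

203.6667 Hz

Beat frequency = 38/6 = 6.3333 Hz.
|f − 210.0| = 6.3333, so the bass string was at either 203.6667 Hz or 216.3333 Hz.
Lower tension means lower frequency; the adjustment lowers the bass string's frequency.
The beat rate rose, so the adjustment moved the bass string further from 210.0 Hz — it was already below the reference.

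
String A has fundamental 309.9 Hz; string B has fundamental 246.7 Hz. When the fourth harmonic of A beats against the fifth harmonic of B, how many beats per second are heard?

Fourth harmonic of the first: 4·309.9 = 1239.6 Hz.
Fifth harmonic of the second: 5·246.7 = 1233.5 Hz.
f_beat = |1239.6 − 1233.5| = 6.1 Hz.

6.1 Hz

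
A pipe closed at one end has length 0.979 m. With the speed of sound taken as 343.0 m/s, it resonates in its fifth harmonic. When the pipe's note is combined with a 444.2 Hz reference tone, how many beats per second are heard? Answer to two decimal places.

Closed pipe (odd harmonics): f_n = n·v/(4L) = 5·343.0/(4·0.979) = 437.9469 Hz.
f_beat = |437.9469 − 444.2| = 6.25 Hz.

6.25 Hz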